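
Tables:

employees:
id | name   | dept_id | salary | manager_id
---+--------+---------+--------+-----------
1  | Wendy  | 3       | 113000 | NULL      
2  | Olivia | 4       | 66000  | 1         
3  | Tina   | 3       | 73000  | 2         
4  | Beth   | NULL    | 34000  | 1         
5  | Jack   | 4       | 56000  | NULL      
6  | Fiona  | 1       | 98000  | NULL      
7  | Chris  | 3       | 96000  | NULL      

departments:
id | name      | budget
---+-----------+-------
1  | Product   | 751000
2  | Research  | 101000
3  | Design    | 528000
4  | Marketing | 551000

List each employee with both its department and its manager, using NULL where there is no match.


Two LEFT JOINs from the same base table employees: one to departments via dept_id, one to employees itself via manager_id. Both are LEFT so every employee is preserved.
Match against departments:
  - employee 1 (Wendy): dept_id=3 -> matches Design
  - employee 2 (Olivia): dept_id=4 -> matches Marketing
  - employee 3 (Tina): dept_id=3 -> matches Design
  - employee 4 (Beth): dept_id=NULL, no match -> kept with NULL
  - employee 5 (Jack): dept_id=4 -> matches Marketing
  - employee 6 (Fiona): dept_id=1 -> matches Product
  - employee 7 (Chris): dept_id=3 -> matches Design
Match against employees (self):
  - employee 1 (Wendy): manager_id=NULL -> NULL
  - employee 2 (Olivia): manager_id=1 -> Wendy
  - employee 3 (Tina): manager_id=2 -> Olivia
  - employee 4 (Beth): manager_id=1 -> Wendy
  - employee 5 (Jack): manager_id=NULL -> NULL
  - employee 6 (Fiona): manager_id=NULL -> NULL
  - employee 7 (Chris): manager_id=NULL -> NULL

SQL:
SELECT a.name, b.name AS department, c.name AS manager
FROM employees a
LEFT JOIN departments b ON a.dept_id = b.id
LEFT JOIN employees c ON a.manager_id = c.id

Result:
name   | department | manager
-------+------------+--------
Wendy  | Design     | NULL   
Olivia | Marketing  | Wendy  
Tina   | Design     | Olivia 
Beth   | NULL       | Wendy  
Jack   | Marketing  | NULL   
Fiona  | Product    | NULL   
Chris  | Design     | NULL   


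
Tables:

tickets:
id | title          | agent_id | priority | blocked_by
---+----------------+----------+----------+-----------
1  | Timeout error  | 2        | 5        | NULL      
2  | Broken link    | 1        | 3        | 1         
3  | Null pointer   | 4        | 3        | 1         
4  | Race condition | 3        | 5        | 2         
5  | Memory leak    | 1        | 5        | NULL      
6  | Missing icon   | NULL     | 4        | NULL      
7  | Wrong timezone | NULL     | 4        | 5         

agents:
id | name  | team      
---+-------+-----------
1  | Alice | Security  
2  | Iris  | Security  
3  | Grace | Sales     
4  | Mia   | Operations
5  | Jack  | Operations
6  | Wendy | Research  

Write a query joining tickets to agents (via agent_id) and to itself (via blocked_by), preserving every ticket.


Two LEFT JOINs from the same base table tickets: one to agents via agent_id, one to tickets itself via blocked_by. Both are LEFT so every ticket is preserved.
Match against agents:
  - ticket 1 (Timeout error): agent_id=2 -> matches Iris
  - ticket 2 (Broken link): agent_id=1 -> matches Alice
  - ticket 3 (Null pointer): agent_id=4 -> matches Mia
  - ticket 4 (Race condition): agent_id=3 -> matches Grace
  - ticket 5 (Memory leak): agent_id=1 -> matches Alice
  - ticket 6 (Missing icon): agent_id=NULL, no match -> kept with NULL
  - ticket 7 (Wrong timezone): agent_id=NULL, no match -> kept with NULL
Match against tickets (self):
  - ticket 1 (Timeout error): blocked_by=NULL -> NULL
  - ticket 2 (Broken link): blocked_by=1 -> Timeout error
  - ticket 3 (Null pointer): blocked_by=1 -> Timeout error
  - ticket 4 (Race condition): blocked_by=2 -> Broken link
  - ticket 5 (Memory leak): blocked_by=NULL -> NULL
  - ticket 6 (Missing icon): blocked_by=NULL -> NULL
  - ticket 7 (Wrong timezone): blocked_by=5 -> Memory leak

SQL:
SELECT a.title, b.name AS agent, c.title AS blocked_by
FROM tickets a
LEFT JOIN agents b ON a.agent_id = b.id
LEFT JOIN tickets c ON a.blocked_by = c.id

Result:
title          | agent | blocked_by   
---------------+-------+--------------
Timeout error  | Iris  | NULL         
Broken link    | Alice | Timeout error
Null pointer   | Mia   | Timeout error
Race condition | Grace | Broken link  
Memory leak    | Alice | NULL         
Missing icon   | NULL  | NULL         
Wrong timezone | NULL  | Memory leak  


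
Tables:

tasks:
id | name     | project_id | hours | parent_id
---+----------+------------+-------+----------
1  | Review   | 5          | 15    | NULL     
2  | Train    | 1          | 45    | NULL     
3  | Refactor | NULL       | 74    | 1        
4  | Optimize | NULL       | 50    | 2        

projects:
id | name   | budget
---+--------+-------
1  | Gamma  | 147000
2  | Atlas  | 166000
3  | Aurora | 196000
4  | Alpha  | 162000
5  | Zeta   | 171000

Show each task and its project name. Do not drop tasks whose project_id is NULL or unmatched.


LEFT JOIN keeps every row from tasks (the left table); where project_id has no match in projects, the project columns become NULL. Walk through each task:
  - task 1 (Review): project_id=5 -> matches Zeta
  - task 2 (Train): project_id=1 -> matches Gamma
  - task 3 (Refactor): project_id=NULL, no match -> kept with NULL
  - task 4 (Optimize): project_id=NULL, no match -> kept with NULL
All 4 rows appear; 2 have NULL project.

SQL:
SELECT a.name, b.name AS project
FROM tasks a
LEFT JOIN projects b ON a.project_id = b.id

Result:
name     | project
---------+--------
Review   | Zeta   
Train    | Gamma  
Refactor | NULL   
Optimize | NULL   


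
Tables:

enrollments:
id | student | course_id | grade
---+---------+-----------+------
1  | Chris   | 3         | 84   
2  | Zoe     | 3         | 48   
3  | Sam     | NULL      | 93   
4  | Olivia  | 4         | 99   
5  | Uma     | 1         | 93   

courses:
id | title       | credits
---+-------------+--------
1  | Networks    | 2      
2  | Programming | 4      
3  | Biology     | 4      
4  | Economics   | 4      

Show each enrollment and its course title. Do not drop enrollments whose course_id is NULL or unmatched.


LEFT JOIN keeps every row from enrollments (the left table); where course_id has no match in courses, the course columns become NULL. Walk through each enrollment:
  - enrollment 1 (Chris): course_id=3 -> matches Biology
  - enrollment 2 (Zoe): course_id=3 -> matches Biology
  - enrollment 3 (Sam): course_id=NULL, no match -> kept with NULL
  - enrollment 4 (Olivia): course_id=4 -> matches Economics
  - enrollment 5 (Uma): course_id=1 -> matches Networks
All 5 rows appear; 1 has NULL course.

SQL:
SELECT a.student, b.title AS course
FROM enrollments a
LEFT JOIN courses b ON a.course_id = b.id

Result:
student | course   
--------+----------
Chris   | Biology  
Zoe     | Biology  
Sam     | NULL     
Olivia  | Economics
Uma     | Networks 


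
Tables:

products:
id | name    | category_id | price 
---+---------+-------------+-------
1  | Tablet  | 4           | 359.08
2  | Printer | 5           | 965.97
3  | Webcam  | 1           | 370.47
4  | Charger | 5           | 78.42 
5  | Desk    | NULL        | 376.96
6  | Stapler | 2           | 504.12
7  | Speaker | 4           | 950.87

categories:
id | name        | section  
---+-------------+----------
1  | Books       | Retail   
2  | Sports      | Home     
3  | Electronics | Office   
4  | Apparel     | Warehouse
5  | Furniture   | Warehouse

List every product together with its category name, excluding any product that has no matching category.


INNER JOIN keeps only products rows whose category_id matches an id in categories. Walk through each product:
  - product 1 (Tablet): category_id=4 -> matches Apparel
  - product 2 (Printer): category_id=5 -> matches Furniture
  - product 3 (Webcam): category_id=1 -> matches Books
  - product 4 (Charger): category_id=5 -> matches Furniture
  - product 5 (Desk): category_id=NULL, no match -> dropped
  - product 6 (Stapler): category_id=2 -> matches Sports
  - product 7 (Speaker): category_id=4 -> matches Apparel
So 1 of 7 rows is dropped.

SQL:
SELECT a.name, b.name AS category
FROM products a
INNER JOIN categories b ON a.category_id = b.id

Result:
name    | category 
--------+----------
Tablet  | Apparel  
Printer | Furniture
Webcam  | Books    
Charger | Furniture
Stapler | Sports   
Speaker | Apparel  


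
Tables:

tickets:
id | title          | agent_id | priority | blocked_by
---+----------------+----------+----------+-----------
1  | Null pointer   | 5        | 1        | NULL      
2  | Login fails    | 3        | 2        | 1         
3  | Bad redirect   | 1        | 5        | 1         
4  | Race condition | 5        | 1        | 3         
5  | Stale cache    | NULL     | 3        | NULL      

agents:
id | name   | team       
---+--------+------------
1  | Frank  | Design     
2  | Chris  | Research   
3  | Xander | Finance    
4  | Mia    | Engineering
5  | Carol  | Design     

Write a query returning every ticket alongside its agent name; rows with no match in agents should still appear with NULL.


LEFT JOIN keeps every row from tickets (the left table); where agent_id has no match in agents, the agent columns become NULL. Walk through each ticket:
  - ticket 1 (Null pointer): agent_id=5 -> matches Carol
  - ticket 2 (Login fails): agent_id=3 -> matches Xander
  - ticket 3 (Bad redirect): agent_id=1 -> matches Frank
  - ticket 4 (Race condition): agent_id=5 -> matches Carol
  - ticket 5 (Stale cache): agent_id=NULL, no match -> kept with NULL
All 5 rows appear; 1 has NULL agent.

SQL:
SELECT a.title, b.name AS agent
FROM tickets a
LEFT JOIN agents b ON a.agent_id = b.id

Result:
title          | agent 
---------------+-------
Null pointer   | Carol 
Login fails    | Xander
Bad redirect   | Frank 
Race condition | Carol 
Stale cache    | NULL  


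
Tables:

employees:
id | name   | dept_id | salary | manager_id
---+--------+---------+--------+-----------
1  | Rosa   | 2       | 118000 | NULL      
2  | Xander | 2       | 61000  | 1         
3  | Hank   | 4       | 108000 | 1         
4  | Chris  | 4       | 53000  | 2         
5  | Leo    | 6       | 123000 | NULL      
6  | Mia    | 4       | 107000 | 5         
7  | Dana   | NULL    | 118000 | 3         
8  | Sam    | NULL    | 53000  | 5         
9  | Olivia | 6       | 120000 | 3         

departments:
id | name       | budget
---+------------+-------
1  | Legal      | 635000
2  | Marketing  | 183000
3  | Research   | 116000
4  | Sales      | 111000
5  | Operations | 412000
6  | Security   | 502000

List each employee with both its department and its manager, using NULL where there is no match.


Two LEFT JOINs from the same base table employees: one to departments via dept_id, one to employees itself via manager_id. Both are LEFT so every employee is preserved.
Match against departments:
  - employee 1 (Rosa): dept_id=2 -> matches Marketing
  - employee 2 (Xander): dept_id=2 -> matches Marketing
  - employee 3 (Hank): dept_id=4 -> matches Sales
  - employee 4 (Chris): dept_id=4 -> matches Sales
  - employee 5 (Leo): dept_id=6 -> matches Security
  - employee 6 (Mia): dept_id=4 -> matches Sales
  - employee 7 (Dana): dept_id=NULL, no match -> kept with NULL
  - employee 8 (Sam): dept_id=NULL, no match -> kept with NULL
  - employee 9 (Olivia): dept_id=6 -> matches Security
Match against employees (self):
  - employee 1 (Rosa): manager_id=NULL -> NULL
  - employee 2 (Xander): manager_id=1 -> Rosa
  - employee 3 (Hank): manager_id=1 -> Rosa
  - employee 4 (Chris): manager_id=2 -> Xander
  - employee 5 (Leo): manager_id=NULL -> NULL
  - employee 6 (Mia): manager_id=5 -> Leo
  - employee 7 (Dana): manager_id=3 -> Hank
  - employee 8 (Sam): manager_id=5 -> Leo
  - employee 9 (Olivia): manager_id=3 -> Hank

SQL:
SELECT a.name, b.name AS department, c.name AS manager
FROM employees a
LEFT JOIN departments b ON a.dept_id = b.id
LEFT JOIN employees c ON a.manager_id = c.id

Result:
name   | department | manager
-------+------------+--------
Rosa   | Marketing  | NULL   
Xander | Marketing  | Rosa   
Hank   | Sales      | Rosa   
Chris  | Sales      | Xander 
Leo    | Security   | NULL   
Mia    | Sales      | Leo    
Dana   | NULL       | Hank   
Sam    | NULL       | Leo    
Olivia | Security   | Hank   


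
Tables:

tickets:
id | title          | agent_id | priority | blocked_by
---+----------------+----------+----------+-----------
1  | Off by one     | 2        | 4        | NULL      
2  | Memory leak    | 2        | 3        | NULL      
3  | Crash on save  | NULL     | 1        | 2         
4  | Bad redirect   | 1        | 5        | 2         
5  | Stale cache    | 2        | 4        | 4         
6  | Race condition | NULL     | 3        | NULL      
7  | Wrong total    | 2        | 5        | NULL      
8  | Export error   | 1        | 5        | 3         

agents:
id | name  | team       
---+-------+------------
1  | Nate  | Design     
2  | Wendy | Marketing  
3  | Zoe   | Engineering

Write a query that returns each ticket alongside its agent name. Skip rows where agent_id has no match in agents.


INNER JOIN keeps only tickets rows whose agent_id matches an id in agents. Walk through each ticket:
  - ticket 1 (Off by one): agent_id=2 -> matches Wendy
  - ticket 2 (Memory leak): agent_id=2 -> matches Wendy
  - ticket 3 (Crash on save): agent_id=NULL, no match -> dropped
  - ticket 4 (Bad redirect): agent_id=1 -> matches Nate
  - ticket 5 (Stale cache): agent_id=2 -> matches Wendy
  - ticket 6 (Race condition): agent_id=NULL, no match -> dropped
  - ticket 7 (Wrong total): agent_id=2 -> matches Wendy
  - ticket 8 (Export error): agent_id=1 -> matches Nate
So 2 of 8 rows are dropped.

SQL:
SELECT a.title, b.name AS agent
FROM tickets a
INNER JOIN agents b ON a.agent_id = b.id

Result:
title        | agent
-------------+------
Off by one   | Wendy
Memory leak  | Wendy
Bad redirect | Nate 
Stale cache  | Wendy
Wrong total  | Wendy
Export error | Nate 


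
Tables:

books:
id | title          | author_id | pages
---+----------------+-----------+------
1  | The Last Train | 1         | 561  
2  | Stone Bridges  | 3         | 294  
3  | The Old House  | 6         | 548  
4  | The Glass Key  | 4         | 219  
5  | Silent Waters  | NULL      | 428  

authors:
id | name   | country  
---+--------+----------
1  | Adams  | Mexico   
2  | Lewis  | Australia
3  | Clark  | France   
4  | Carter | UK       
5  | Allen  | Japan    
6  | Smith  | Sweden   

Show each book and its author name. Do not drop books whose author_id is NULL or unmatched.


LEFT JOIN keeps every row from books (the left table); where author_id has no match in authors, the author columns become NULL. Walk through each book:
  - book 1 (The Last Train): author_id=1 -> matches Adams
  - book 2 (Stone Bridges): author_id=3 -> matches Clark
  - book 3 (The Old House): author_id=6 -> matches Smith
  - book 4 (The Glass Key): author_id=4 -> matches Carter
  - book 5 (Silent Waters): author_id=NULL, no match -> kept with NULL
All 5 rows appear; 1 has NULL author.

SQL:
SELECT a.title, b.name AS author
FROM books a
LEFT JOIN authors b ON a.author_id = b.id

Result:
title          | author
---------------+-------
The Last Train | Adams 
Stone Bridges  | Clark 
The Old House  | Smith 
The Glass Key  | Carter
Silent Waters  | NULL  


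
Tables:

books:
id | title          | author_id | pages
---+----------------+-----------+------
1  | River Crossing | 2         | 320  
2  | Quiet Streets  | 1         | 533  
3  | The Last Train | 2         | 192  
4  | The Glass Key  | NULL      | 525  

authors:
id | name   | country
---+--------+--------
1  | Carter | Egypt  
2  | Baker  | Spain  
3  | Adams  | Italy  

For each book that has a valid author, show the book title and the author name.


INNER JOIN keeps only books rows whose author_id matches an id in authors. Walk through each book:
  - book 1 (River Crossing): author_id=2 -> matches Baker
  - book 2 (Quiet Streets): author_id=1 -> matches Carter
  - book 3 (The Last Train): author_id=2 -> matches Baker
  - book 4 (The Glass Key): author_id=NULL, no match -> dropped
So 1 of 4 rows is dropped.

SQL:
SELECT a.title, b.name AS author
FROM books a
INNER JOIN authors b ON a.author_id = b.id

Result:
title          | author
---------------+-------
River Crossing | Baker 
Quiet Streets  | Carter
The Last Train | Baker 


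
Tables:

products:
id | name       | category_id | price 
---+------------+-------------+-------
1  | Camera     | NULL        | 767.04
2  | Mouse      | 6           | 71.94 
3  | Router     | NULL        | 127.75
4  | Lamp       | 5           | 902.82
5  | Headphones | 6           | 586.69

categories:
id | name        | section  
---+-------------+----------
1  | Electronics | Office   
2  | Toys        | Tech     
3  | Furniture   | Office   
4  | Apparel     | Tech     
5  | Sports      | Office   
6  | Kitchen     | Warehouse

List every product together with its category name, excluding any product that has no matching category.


INNER JOIN keeps only products rows whose category_id matches an id in categories. Walk through each product:
  - product 1 (Camera): category_id=NULL, no match -> dropped
  - product 2 (Mouse): category_id=6 -> matches Kitchen
  - product 3 (Router): category_id=NULL, no match -> dropped
  - product 4 (Lamp): category_id=5 -> matches Sports
  - product 5 (Headphones): category_id=6 -> matches Kitchen
So 2 of 5 rows are dropped.

SQL:
SELECT a.name, b.name AS category
FROM products a
INNER JOIN categories b ON a.category_id = b.id

Result:
name       | category
-----------+---------
Mouse      | Kitchen 
Lamp       | Sports  
Headphones | Kitchen 


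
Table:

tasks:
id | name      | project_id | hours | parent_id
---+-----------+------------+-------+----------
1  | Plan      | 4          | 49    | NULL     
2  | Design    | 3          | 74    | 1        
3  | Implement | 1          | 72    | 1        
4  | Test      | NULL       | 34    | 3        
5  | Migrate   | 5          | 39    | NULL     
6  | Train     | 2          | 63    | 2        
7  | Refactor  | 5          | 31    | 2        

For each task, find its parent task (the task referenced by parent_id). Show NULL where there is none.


This is a self-join: tasks is joined to a second copy of itself, matching each row's parent_id to another row's id. Use LEFT JOIN so rows with parent_id=NULL are kept.
  - task 1 (Plan): parent_id=NULL -> NULL
  - task 2 (Design): parent_id=1 -> Plan
  - task 3 (Implement): parent_id=1 -> Plan
  - task 4 (Test): parent_id=3 -> Implement
  - task 5 (Migrate): parent_id=NULL -> NULL
  - task 6 (Train): parent_id=2 -> Design
  - task 7 (Refactor): parent_id=2 -> Design

SQL:
SELECT a.name AS item, b.name AS parent
FROM tasks a
LEFT JOIN tasks b ON a.parent_id = b.id

Result:
item      | parent   
----------+----------
Plan      | NULL     
Design    | Plan     
Implement | Plan     
Test      | Implement
Migrate   | NULL     
Train     | Design   
Refactor  | Design   


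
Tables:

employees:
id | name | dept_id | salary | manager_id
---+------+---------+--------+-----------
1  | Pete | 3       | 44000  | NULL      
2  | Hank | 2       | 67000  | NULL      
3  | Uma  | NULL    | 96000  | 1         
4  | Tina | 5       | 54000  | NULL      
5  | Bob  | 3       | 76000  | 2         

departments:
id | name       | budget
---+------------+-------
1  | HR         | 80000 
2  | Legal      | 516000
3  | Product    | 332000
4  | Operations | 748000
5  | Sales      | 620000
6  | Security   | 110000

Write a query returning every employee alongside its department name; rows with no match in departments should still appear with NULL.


LEFT JOIN keeps every row from employees (the left table); where dept_id has no match in departments, the department columns become NULL. Walk through each employee:
  - employee 1 (Pete): dept_id=3 -> matches Product
  - employee 2 (Hank): dept_id=2 -> matches Legal
  - employee 3 (Uma): dept_id=NULL, no match -> kept with NULL
  - employee 4 (Tina): dept_id=5 -> matches Sales
  - employee 5 (Bob): dept_id=3 -> matches Product
All 5 rows appear; 1 has NULL department.

SQL:
SELECT a.name, b.name AS department
FROM employees a
LEFT JOIN departments b ON a.dept_id = b.id

Result:
name | department
-----+-----------
Pete | Product   
Hank | Legal     
Uma  | NULL      
Tina | Sales     
Bob  | Product   


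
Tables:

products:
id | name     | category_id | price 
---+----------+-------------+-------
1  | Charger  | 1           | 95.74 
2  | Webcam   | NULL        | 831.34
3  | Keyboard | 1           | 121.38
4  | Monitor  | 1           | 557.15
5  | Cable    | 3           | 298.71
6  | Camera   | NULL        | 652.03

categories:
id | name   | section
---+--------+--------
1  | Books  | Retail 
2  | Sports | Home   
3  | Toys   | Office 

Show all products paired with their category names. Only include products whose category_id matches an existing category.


INNER JOIN keeps only products rows whose category_id matches an id in categories. Walk through each product:
  - product 1 (Charger): category_id=1 -> matches Books
  - product 2 (Webcam): category_id=NULL, no match -> dropped
  - product 3 (Keyboard): category_id=1 -> matches Books
  - product 4 (Monitor): category_id=1 -> matches Books
  - product 5 (Cable): category_id=3 -> matches Toys
  - product 6 (Camera): category_id=NULL, no match -> dropped
So 2 of 6 rows are dropped.

SQL:
SELECT a.name, b.name AS category
FROM products a
INNER JOIN categories b ON a.category_id = b.id

Result:
name     | category
---------+---------
Charger  | Books   
Keyboard | Books   
Monitor  | Books   
Cable    | Toys    


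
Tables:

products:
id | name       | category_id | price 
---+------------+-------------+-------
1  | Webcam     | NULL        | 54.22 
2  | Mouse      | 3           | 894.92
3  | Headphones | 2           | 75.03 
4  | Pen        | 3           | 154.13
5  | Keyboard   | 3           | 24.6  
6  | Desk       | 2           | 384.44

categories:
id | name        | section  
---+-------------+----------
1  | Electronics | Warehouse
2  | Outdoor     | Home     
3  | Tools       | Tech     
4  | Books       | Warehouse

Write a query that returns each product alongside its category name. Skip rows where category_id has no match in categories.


INNER JOIN keeps only products rows whose category_id matches an id in categories. Walk through each product:
  - product 1 (Webcam): category_id=NULL, no match -> dropped
  - product 2 (Mouse): category_id=3 -> matches Tools
  - product 3 (Headphones): category_id=2 -> matches Outdoor
  - product 4 (Pen): category_id=3 -> matches Tools
  - product 5 (Keyboard): category_id=3 -> matches Tools
  - product 6 (Desk): category_id=2 -> matches Outdoor
So 1 of 6 rows is dropped.

SQL:
SELECT a.name, b.name AS category
FROM products a
INNER JOIN categories b ON a.category_id = b.id

Result:
name       | category
-----------+---------
Mouse      | Tools   
Headphones | Outdoor 
Pen        | Tools   
Keyboard   | Tools   
Desk       | Outdoor 


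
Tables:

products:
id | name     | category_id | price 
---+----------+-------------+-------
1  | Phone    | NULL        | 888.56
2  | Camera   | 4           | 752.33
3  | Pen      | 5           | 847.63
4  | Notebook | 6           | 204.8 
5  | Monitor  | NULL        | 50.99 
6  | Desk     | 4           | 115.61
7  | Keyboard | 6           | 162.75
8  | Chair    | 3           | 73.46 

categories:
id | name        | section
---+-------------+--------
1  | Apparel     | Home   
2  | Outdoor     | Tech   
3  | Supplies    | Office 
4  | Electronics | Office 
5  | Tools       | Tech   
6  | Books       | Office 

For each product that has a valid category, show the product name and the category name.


INNER JOIN keeps only products rows whose category_id matches an id in categories. Walk through each product:
  - product 1 (Phone): category_id=NULL, no match -> dropped
  - product 2 (Camera): category_id=4 -> matches Electronics
  - product 3 (Pen): category_id=5 -> matches Tools
  - product 4 (Notebook): category_id=6 -> matches Books
  - product 5 (Monitor): category_id=NULL, no match -> dropped
  - product 6 (Desk): category_id=4 -> matches Electronics
  - product 7 (Keyboard): category_id=6 -> matches Books
  - product 8 (Chair): category_id=3 -> matches Supplies
So 2 of 8 rows are dropped.

SQL:
SELECT a.name, b.name AS category
FROM products a
INNER JOIN categories b ON a.category_id = b.id

Result:
name     | category   
---------+------------
Camera   | Electronics
Pen      | Tools      
Notebook | Books      
Desk     | Electronics
Keyboard | Books      
Chair    | Supplies   


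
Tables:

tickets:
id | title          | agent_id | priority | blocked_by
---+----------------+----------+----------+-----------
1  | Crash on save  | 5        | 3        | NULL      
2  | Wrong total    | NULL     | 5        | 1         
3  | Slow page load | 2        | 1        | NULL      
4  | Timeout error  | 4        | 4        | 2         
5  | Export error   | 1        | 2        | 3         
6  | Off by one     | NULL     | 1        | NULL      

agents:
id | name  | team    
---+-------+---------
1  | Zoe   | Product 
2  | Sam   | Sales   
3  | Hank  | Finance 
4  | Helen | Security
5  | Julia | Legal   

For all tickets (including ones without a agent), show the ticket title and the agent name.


LEFT JOIN keeps every row from tickets (the left table); where agent_id has no match in agents, the agent columns become NULL. Walk through each ticket:
  - ticket 1 (Crash on save): agent_id=5 -> matches Julia
  - ticket 2 (Wrong total): agent_id=NULL, no match -> kept with NULL
  - ticket 3 (Slow page load): agent_id=2 -> matches Sam
  - ticket 4 (Timeout error): agent_id=4 -> matches Helen
  - ticket 5 (Export error): agent_id=1 -> matches Zoe
  - ticket 6 (Off by one): agent_id=NULL, no match -> kept with NULL
All 6 rows appear; 2 have NULL agent.

SQL:
SELECT a.title, b.name AS agent
FROM tickets a
LEFT JOIN agents b ON a.agent_id = b.id

Result:
title          | agent
---------------+------
Crash on save  | Julia
Wrong total    | NULL 
Slow page load | Sam  
Timeout error  | Helen
Export error   | Zoe  
Off by one     | NULL 


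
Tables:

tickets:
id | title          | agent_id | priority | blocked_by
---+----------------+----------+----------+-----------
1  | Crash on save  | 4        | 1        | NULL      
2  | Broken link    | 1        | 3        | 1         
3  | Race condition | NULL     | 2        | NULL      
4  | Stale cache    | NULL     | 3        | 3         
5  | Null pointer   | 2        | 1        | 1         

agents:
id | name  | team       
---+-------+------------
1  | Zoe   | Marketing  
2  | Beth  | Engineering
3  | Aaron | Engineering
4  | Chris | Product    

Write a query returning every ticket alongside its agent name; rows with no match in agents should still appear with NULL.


LEFT JOIN keeps every row from tickets (the left table); where agent_id has no match in agents, the agent columns become NULL. Walk through each ticket:
  - ticket 1 (Crash on save): agent_id=4 -> matches Chris
  - ticket 2 (Broken link): agent_id=1 -> matches Zoe
  - ticket 3 (Race condition): agent_id=NULL, no match -> kept with NULL
  - ticket 4 (Stale cache): agent_id=NULL, no match -> kept with NULL
  - ticket 5 (Null pointer): agent_id=2 -> matches Beth
All 5 rows appear; 2 have NULL agent.

SQL:
SELECT a.title, b.name AS agent
FROM tickets a
LEFT JOIN agents b ON a.agent_id = b.id

Result:
title          | agent
---------------+------
Crash on save  | Chris
Broken link    | Zoe  
Race condition | NULL 
Stale cache    | NULL 
Null pointer   | Beth 


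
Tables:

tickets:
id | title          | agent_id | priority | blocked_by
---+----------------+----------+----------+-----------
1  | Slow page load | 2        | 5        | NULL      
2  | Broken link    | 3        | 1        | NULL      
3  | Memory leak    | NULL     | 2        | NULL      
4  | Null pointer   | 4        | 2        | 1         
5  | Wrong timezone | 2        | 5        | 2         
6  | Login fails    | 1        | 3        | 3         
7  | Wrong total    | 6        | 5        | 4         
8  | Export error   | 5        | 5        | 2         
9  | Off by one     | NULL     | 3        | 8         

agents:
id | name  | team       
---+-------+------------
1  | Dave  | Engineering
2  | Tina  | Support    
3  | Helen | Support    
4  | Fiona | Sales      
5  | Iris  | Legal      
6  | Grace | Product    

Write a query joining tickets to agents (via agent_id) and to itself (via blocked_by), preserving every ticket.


Two LEFT JOINs from the same base table tickets: one to agents via agent_id, one to tickets itself via blocked_by. Both are LEFT so every ticket is preserved.
Match against agents:
  - ticket 1 (Slow page load): agent_id=2 -> matches Tina
  - ticket 2 (Broken link): agent_id=3 -> matches Helen
  - ticket 3 (Memory leak): agent_id=NULL, no match -> kept with NULL
  - ticket 4 (Null pointer): agent_id=4 -> matches Fiona
  - ticket 5 (Wrong timezone): agent_id=2 -> matches Tina
  - ticket 6 (Login fails): agent_id=1 -> matches Dave
  - ticket 7 (Wrong total): agent_id=6 -> matches Grace
  - ticket 8 (Export error): agent_id=5 -> matches Iris
  - ticket 9 (Off by one): agent_id=NULL, no match -> kept with NULL
Match against tickets (self):
  - ticket 1 (Slow page load): blocked_by=NULL -> NULL
  - ticket 2 (Broken link): blocked_by=NULL -> NULL
  - ticket 3 (Memory leak): blocked_by=NULL -> NULL
  - ticket 4 (Null pointer): blocked_by=1 -> Slow page load
  - ticket 5 (Wrong timezone): blocked_by=2 -> Broken link
  - ticket 6 (Login fails): blocked_by=3 -> Memory leak
  - ticket 7 (Wrong total): blocked_by=4 -> Null pointer
  - ticket 8 (Export error): blocked_by=2 -> Broken link
  - ticket 9 (Off by one): blocked_by=8 -> Export error

SQL:
SELECT a.title, b.name AS agent, c.title AS blocked_by
FROM tickets a
LEFT JOIN agents b ON a.agent_id = b.id
LEFT JOIN tickets c ON a.blocked_by = c.id

Result:
title          | agent | blocked_by    
---------------+-------+---------------
Slow page load | Tina  | NULL          
Broken link    | Helen | NULL          
Memory leak    | NULL  | NULL          
Null pointer   | Fiona | Slow page load
Wrong timezone | Tina  | Broken link   
Login fails    | Dave  | Memory leak   
Wrong total    | Grace | Null pointer  
Export error   | Iris  | Broken link   
Off by one     | NULL  | Export error  


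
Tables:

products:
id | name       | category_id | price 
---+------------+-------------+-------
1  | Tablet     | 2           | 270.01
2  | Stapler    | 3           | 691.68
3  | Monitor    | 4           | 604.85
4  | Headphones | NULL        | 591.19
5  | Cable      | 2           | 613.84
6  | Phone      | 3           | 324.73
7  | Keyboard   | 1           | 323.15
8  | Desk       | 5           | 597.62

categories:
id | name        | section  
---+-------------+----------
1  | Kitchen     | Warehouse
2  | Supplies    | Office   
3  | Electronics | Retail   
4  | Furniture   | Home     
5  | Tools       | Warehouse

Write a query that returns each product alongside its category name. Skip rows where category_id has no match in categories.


INNER JOIN keeps only products rows whose category_id matches an id in categories. Walk through each product:
  - product 1 (Tablet): category_id=2 -> matches Supplies
  - product 2 (Stapler): category_id=3 -> matches Electronics
  - product 3 (Monitor): category_id=4 -> matches Furniture
  - product 4 (Headphones): category_id=NULL, no match -> dropped
  - product 5 (Cable): category_id=2 -> matches Supplies
  - product 6 (Phone): category_id=3 -> matches Electronics
  - product 7 (Keyboard): category_id=1 -> matches Kitchen
  - product 8 (Desk): category_id=5 -> matches Tools
So 1 of 8 rows is dropped.

SQL:
SELECT a.name, b.name AS category
FROM products a
INNER JOIN categories b ON a.category_id = b.id

Result:
name     | category   
---------+------------
Tablet   | Supplies   
Stapler  | Electronics
Monitor  | Furniture  
Cable    | Supplies   
Phone    | Electronics
Keyboard | Kitchen    
Desk     | Tools      


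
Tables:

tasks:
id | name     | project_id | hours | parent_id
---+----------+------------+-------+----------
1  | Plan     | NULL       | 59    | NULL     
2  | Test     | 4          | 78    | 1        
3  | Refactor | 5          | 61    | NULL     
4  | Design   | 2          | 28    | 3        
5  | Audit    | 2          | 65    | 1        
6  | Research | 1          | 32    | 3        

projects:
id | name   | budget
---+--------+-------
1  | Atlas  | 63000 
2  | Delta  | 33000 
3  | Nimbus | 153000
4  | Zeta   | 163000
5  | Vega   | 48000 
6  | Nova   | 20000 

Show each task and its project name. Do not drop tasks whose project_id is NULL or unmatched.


LEFT JOIN keeps every row from tasks (the left table); where project_id has no match in projects, the project columns become NULL. Walk through each task:
  - task 1 (Plan): project_id=NULL, no match -> kept with NULL
  - task 2 (Test): project_id=4 -> matches Zeta
  - task 3 (Refactor): project_id=5 -> matches Vega
  - task 4 (Design): project_id=2 -> matches Delta
  - task 5 (Audit): project_id=2 -> matches Delta
  - task 6 (Research): project_id=1 -> matches Atlas
All 6 rows appear; 1 has NULL project.

SQL:
SELECT a.name, b.name AS project
FROM tasks a
LEFT JOIN projects b ON a.project_id = b.id

Result:
name     | project
---------+--------
Plan     | NULL   
Test     | Zeta   
Refactor | Vega   
Design   | Delta  
Audit    | Delta  
Research | Atlas  


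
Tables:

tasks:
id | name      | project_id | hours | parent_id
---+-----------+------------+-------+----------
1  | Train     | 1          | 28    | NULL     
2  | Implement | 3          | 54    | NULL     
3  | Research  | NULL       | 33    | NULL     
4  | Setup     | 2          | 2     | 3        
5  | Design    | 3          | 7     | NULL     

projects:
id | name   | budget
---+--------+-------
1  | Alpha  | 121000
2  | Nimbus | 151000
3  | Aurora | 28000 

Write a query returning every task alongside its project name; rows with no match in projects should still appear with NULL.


LEFT JOIN keeps every row from tasks (the left table); where project_id has no match in projects, the project columns become NULL. Walk through each task:
  - task 1 (Train): project_id=1 -> matches Alpha
  - task 2 (Implement): project_id=3 -> matches Aurora
  - task 3 (Research): project_id=NULL, no match -> kept with NULL
  - task 4 (Setup): project_id=2 -> matches Nimbus
  - task 5 (Design): project_id=3 -> matches Aurora
All 5 rows appear; 1 has NULL project.

SQL:
SELECT a.name, b.name AS project
FROM tasks a
LEFT JOIN projects b ON a.project_id = b.id

Result:
name      | project
----------+--------
Train     | Alpha  
Implement | Aurora 
Research  | NULL   
Setup     | Nimbus 
Design    | Aurora 


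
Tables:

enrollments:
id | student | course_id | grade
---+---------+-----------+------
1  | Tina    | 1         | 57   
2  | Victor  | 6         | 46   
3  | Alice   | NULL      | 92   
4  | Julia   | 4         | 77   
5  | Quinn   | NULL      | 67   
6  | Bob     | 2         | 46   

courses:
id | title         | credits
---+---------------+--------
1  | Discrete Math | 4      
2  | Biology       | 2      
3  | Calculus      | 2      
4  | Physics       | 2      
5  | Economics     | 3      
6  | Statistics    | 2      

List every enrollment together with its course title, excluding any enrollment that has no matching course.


INNER JOIN keeps only enrollments rows whose course_id matches an id in courses. Walk through each enrollment:
  - enrollment 1 (Tina): course_id=1 -> matches Discrete Math
  - enrollment 2 (Victor): course_id=6 -> matches Statistics
  - enrollment 3 (Alice): course_id=NULL, no match -> dropped
  - enrollment 4 (Julia): course_id=4 -> matches Physics
  - enrollment 5 (Quinn): course_id=NULL, no match -> dropped
  - enrollment 6 (Bob): course_id=2 -> matches Biology
So 2 of 6 rows are dropped.

SQL:
SELECT a.student, b.title AS course
FROM enrollments a
INNER JOIN courses b ON a.course_id = b.id

Result:
student | course       
--------+--------------
Tina    | Discrete Math
Victor  | Statistics   
Julia   | Physics      
Bob     | Biology      


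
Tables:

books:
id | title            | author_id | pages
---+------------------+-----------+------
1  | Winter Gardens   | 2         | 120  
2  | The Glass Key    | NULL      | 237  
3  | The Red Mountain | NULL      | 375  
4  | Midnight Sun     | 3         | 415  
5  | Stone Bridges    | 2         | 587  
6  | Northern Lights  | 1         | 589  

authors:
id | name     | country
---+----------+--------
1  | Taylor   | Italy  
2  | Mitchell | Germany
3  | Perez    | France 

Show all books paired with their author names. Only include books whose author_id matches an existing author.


INNER JOIN keeps only books rows whose author_id matches an id in authors. Walk through each book:
  - book 1 (Winter Gardens): author_id=2 -> matches Mitchell
  - book 2 (The Glass Key): author_id=NULL, no match -> dropped
  - book 3 (The Red Mountain): author_id=NULL, no match -> dropped
  - book 4 (Midnight Sun): author_id=3 -> matches Perez
  - book 5 (Stone Bridges): author_id=2 -> matches Mitchell
  - book 6 (Northern Lights): author_id=1 -> matches Taylor
So 2 of 6 rows are dropped.

SQL:
SELECT a.title, b.name AS author
FROM books a
INNER JOIN authors b ON a.author_id = b.id

Result:
title           | author  
----------------+---------
Winter Gardens  | Mitchell
Midnight Sun    | Perez   
Stone Bridges   | Mitchell
Northern Lights | Taylor  


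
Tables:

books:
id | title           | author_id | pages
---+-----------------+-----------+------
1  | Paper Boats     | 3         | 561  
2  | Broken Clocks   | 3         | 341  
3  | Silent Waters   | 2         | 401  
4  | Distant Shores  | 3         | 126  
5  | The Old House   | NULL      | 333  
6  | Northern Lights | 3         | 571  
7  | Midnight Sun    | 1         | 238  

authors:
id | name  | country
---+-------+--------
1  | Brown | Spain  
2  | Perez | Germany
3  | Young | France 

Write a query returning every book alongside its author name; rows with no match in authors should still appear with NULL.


LEFT JOIN keeps every row from books (the left table); where author_id has no match in authors, the author columns become NULL. Walk through each book:
  - book 1 (Paper Boats): author_id=3 -> matches Young
  - book 2 (Broken Clocks): author_id=3 -> matches Young
  - book 3 (Silent Waters): author_id=2 -> matches Perez
  - book 4 (Distant Shores): author_id=3 -> matches Young
  - book 5 (The Old House): author_id=NULL, no match -> kept with NULL
  - book 6 (Northern Lights): author_id=3 -> matches Young
  - book 7 (Midnight Sun): author_id=1 -> matches Brown
All 7 rows appear; 1 has NULL author.

SQL:
SELECT a.title, b.name AS author
FROM books a
LEFT JOIN authors b ON a.author_id = b.id

Result:
title           | author
----------------+-------
Paper Boats     | Young 
Broken Clocks   | Young 
Silent Waters   | Perez 
Distant Shores  | Young 
The Old House   | NULL  
Northern Lights | Young 
Midnight Sun    | Brown 


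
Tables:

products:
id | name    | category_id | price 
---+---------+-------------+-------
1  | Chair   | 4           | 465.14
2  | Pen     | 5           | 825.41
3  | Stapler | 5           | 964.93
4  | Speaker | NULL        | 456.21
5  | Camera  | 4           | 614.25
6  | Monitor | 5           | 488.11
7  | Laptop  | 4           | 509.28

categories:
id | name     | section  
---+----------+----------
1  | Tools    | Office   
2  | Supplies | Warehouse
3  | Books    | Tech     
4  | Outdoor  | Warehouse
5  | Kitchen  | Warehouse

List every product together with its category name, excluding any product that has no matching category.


INNER JOIN keeps only products rows whose category_id matches an id in categories. Walk through each product:
  - product 1 (Chair): category_id=4 -> matches Outdoor
  - product 2 (Pen): category_id=5 -> matches Kitchen
  - product 3 (Stapler): category_id=5 -> matches Kitchen
  - product 4 (Speaker): category_id=NULL, no match -> dropped
  - product 5 (Camera): category_id=4 -> matches Outdoor
  - product 6 (Monitor): category_id=5 -> matches Kitchen
  - product 7 (Laptop): category_id=4 -> matches Outdoor
So 1 of 7 rows is dropped.

SQL:
SELECT a.name, b.name AS category
FROM products a
INNER JOIN categories b ON a.category_id = b.id

Result:
name    | category
--------+---------
Chair   | Outdoor 
Pen     | Kitchen 
Stapler | Kitchen 
Camera  | Outdoor 
Monitor | Kitchen 
Laptop  | Outdoor 
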